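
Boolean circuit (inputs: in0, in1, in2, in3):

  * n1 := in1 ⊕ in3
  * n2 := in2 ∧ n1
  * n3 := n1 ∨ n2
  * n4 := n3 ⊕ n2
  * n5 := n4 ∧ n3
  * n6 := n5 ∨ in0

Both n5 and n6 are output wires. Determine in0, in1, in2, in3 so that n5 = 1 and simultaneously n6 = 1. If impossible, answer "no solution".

in0=1 in1=1 in2=0 in3=0

Check with in0=1 in1=1 in2=0 in3=0:
n1 = in1 ⊕ in3 = 1 ⊕ 0 = 1
n2 = in2 ∧ n1 = 0 ∧ 1 = 0
n3 = n1 ∨ n2 = 1 ∨ 0 = 1
n4 = n3 ⊕ n2 = 1 ⊕ 0 = 1
n5 = n4 ∧ n3 = 1 ∧ 1 = 1
n6 = n5 ∨ in0 = 1 ∨ 1 = 1
So n5 = 1 and n6 = 1.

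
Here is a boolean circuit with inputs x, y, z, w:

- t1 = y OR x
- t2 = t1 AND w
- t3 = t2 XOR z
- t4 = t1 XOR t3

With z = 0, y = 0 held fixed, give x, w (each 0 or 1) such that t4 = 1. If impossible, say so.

t4 = t1 XOR t3 must be 1, so t1 and t3 differ.
Check with z = 0, y = 0 and x=1, w=0:
t1 = y OR x = 0 OR 1 = 1
t2 = t1 AND w = 1 AND 0 = 0
t3 = t2 XOR z = 0 XOR 0 = 0
t4 = t1 XOR t3 = 1 XOR 0 = 1
So t4 = 1.

x=1, w=0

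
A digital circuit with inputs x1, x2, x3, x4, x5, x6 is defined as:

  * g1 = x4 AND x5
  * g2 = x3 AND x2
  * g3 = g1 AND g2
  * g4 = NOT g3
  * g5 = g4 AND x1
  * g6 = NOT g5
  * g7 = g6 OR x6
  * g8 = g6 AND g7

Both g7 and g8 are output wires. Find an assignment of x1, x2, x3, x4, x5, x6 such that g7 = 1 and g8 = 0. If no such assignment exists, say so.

x1=1, x2=0, x3=0, x4=1, x5=1, x6=1

Check with x1=1, x2=0, x3=0, x4=1, x5=1, x6=1:
g1 = x4 AND x5 = 1 AND 1 = 1
g2 = x3 AND x2 = 0 AND 0 = 0
g3 = g1 AND g2 = 1 AND 0 = 0
g4 = NOT g3 = NOT 0 = 1
g5 = g4 AND x1 = 1 AND 1 = 1
g6 = NOT g5 = NOT 1 = 0
g7 = g6 OR x6 = 0 OR 1 = 1
g8 = g6 AND g7 = 0 AND 1 = 0
So g7 = 1 and g8 = 0.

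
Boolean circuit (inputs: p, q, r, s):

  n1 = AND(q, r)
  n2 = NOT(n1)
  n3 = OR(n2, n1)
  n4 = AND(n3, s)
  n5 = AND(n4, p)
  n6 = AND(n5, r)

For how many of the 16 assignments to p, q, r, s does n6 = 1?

n6 = AND(n5, r) must be 1, so both n5 = 1 and r = 1.
n5 = AND(n4, p) must be 1, so both n4 = 1 and p = 1.
n4 = AND(n3, s) must be 1, so both n3 = 1 and s = 1.
Satisfying assignments:
  p=1, q=0, r=1, s=1
  p=1, q=1, r=1, s=1

2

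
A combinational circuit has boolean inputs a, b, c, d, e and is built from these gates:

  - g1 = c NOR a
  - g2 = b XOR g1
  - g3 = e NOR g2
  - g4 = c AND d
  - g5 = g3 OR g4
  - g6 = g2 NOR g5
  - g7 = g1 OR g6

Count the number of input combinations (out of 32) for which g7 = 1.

g7 = g1 OR g6 must be 1, so at least one of g1, g6 is 1.
Enumerating the 32 input combinations, 12 give g7 = 1 and 20 give g7 = 0.

12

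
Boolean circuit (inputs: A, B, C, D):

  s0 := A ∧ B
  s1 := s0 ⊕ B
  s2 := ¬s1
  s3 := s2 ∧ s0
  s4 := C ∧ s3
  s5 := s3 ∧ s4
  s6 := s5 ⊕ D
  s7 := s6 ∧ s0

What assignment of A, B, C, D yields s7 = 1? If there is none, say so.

A=1 B=1 C=0 D=1

s7 = s6 ∧ s0 must be 1, so both s6 = 1 and s0 = 1.
Check with A=1 B=1 C=0 D=1:
s0 = A ∧ B = 1 ∧ 1 = 1
s1 = s0 ⊕ B = 1 ⊕ 1 = 0
s2 = ¬s1 = ¬0 = 1
s3 = s2 ∧ s0 = 1 ∧ 1 = 1
s4 = C ∧ s3 = 0 ∧ 1 = 0
s5 = s3 ∧ s4 = 1 ∧ 0 = 0
s6 = s5 ⊕ D = 0 ⊕ 1 = 1
s7 = s6 ∧ s0 = 1 ∧ 1 = 1
So s7 = 1 as required.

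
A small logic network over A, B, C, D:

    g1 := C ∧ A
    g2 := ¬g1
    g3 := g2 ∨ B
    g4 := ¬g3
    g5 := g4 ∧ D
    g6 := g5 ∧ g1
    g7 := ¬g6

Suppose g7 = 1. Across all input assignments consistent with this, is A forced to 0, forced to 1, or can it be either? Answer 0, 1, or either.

Both values of A occur among assignments with g7 = 1:
  A=0: A=0, B=0, C=0, D=0
  A=1: A=1, B=0, C=0, D=0

either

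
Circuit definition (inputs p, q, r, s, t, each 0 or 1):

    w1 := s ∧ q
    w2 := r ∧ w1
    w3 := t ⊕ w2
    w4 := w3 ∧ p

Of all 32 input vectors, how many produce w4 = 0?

w4 = w3 ∧ p must be 0, so at least one of w3, p is 0.
Enumerating the 32 input combinations, 24 give w4 = 0 and 8 give w4 = 1.

24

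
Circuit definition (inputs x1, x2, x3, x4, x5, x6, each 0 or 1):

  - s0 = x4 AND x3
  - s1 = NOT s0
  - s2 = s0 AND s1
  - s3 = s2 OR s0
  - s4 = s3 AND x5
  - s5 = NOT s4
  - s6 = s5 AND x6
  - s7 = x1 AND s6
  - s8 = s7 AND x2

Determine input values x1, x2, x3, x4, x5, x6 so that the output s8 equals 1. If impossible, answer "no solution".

s8 = s7 AND x2 must be 1, so both s7 = 1 and x2 = 1.
s7 = x1 AND s6 must be 1, so both x1 = 1 and s6 = 1.
s6 = s5 AND x6 must be 1, so both s5 = 1 and x6 = 1.
Check with x1=1, x2=1, x3=0, x4=0, x5=0, x6=1:
s0 = x4 AND x3 = 0 AND 0 = 0
s1 = NOT s0 = NOT 0 = 1
s2 = s0 AND s1 = 0 AND 1 = 0
s3 = s2 OR s0 = 0 OR 0 = 0
s4 = s3 AND x5 = 0 AND 0 = 0
s5 = NOT s4 = NOT 0 = 1
s6 = s5 AND x6 = 1 AND 1 = 1
s7 = x1 AND s6 = 1 AND 1 = 1
s8 = s7 AND x2 = 1 AND 1 = 1
So s8 = 1 as required.

x1=1, x2=1, x3=0, x4=0, x5=0, x6=1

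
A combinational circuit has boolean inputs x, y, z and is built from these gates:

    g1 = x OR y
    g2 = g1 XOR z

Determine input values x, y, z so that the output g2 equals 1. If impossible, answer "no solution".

g2 = g1 XOR z must be 1, so g1 and z differ.
Check with x=1, y=0, z=0:
g1 = x OR y = 1 OR 0 = 1
g2 = g1 XOR z = 1 XOR 0 = 1
So g2 = 1 as required.

x=1, y=0, z=0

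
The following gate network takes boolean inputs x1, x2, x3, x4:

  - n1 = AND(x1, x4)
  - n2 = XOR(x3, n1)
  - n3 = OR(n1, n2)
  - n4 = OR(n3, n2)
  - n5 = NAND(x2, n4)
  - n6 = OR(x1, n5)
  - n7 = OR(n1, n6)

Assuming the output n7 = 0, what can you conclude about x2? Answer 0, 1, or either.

1

n7 = OR(n1, n6) must be 0, so both n1 = 0 and n6 = 0.
n1 = AND(x1, x4) must be 0, so at least one of x1, x4 is 0.
Every assignment with n7 = 0 has x2 = 1; there are 2 such assignment(s).
  x1=0, x2=1, x3=1, x4=0
  x1=0, x2=1, x3=1, x4=1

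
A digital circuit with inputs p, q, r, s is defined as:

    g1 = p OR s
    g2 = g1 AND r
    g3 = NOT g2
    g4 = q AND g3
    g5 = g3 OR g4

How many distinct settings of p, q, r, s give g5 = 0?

6

g5 = g3 OR g4 must be 0, so both g3 = 0 and g4 = 0.
g3 = NOT g2 must be 0, so g2 = 1.
Satisfying assignments:
  p=0, q=0, r=1, s=1
  p=0, q=1, r=1, s=1
  p=1, q=0, r=1, s=0
  p=1, q=0, r=1, s=1
  p=1, q=1, r=1, s=0
  p=1, q=1, r=1, s=1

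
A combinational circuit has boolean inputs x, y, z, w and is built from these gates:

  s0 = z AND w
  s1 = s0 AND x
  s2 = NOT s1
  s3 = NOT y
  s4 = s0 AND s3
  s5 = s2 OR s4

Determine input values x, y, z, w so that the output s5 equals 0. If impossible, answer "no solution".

x=1, y=1, z=1, w=1

s5 = s2 OR s4 must be 0, so both s2 = 0 and s4 = 0.
s2 = NOT s1 must be 0, so s1 = 1.
Check with x=1, y=1, z=1, w=1:
s0 = z AND w = 1 AND 1 = 1
s1 = s0 AND x = 1 AND 1 = 1
s2 = NOT s1 = NOT 1 = 0
s3 = NOT y = NOT 1 = 0
s4 = s0 AND s3 = 1 AND 0 = 0
s5 = s2 OR s4 = 0 OR 0 = 0
So s5 = 0 as required.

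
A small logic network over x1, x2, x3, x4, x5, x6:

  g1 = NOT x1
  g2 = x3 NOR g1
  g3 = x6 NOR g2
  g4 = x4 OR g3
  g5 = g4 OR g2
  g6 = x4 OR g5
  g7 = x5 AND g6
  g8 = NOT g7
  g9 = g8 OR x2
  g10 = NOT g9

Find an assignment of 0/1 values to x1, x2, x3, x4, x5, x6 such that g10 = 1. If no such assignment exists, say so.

Check with x1=0, x2=0, x3=1, x4=1, x5=1, x6=1:
g1 = NOT x1 = NOT 0 = 1
g2 = x3 NOR g1 = 1 NOR 1 = 0
g3 = x6 NOR g2 = 1 NOR 0 = 0
g4 = x4 OR g3 = 1 OR 0 = 1
g5 = g4 OR g2 = 1 OR 0 = 1
g6 = x4 OR g5 = 1 OR 1 = 1
g7 = x5 AND g6 = 1 AND 1 = 1
g8 = NOT g7 = NOT 1 = 0
g9 = g8 OR x2 = 0 OR 0 = 0
g10 = NOT g9 = NOT 0 = 1
So g10 = 1 as required.

x1=0, x2=0, x3=1, x4=1, x5=1, x6=1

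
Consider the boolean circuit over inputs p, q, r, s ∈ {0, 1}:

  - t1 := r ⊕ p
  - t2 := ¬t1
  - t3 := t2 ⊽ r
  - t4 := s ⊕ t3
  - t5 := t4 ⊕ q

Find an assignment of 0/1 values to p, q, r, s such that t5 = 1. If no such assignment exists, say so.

p=1, q=1, r=1, s=0

t5 = t4 ⊕ q must be 1, so t4 and q differ.
Check with p=1, q=1, r=1, s=0:
t1 = r ⊕ p = 1 ⊕ 1 = 0
t2 = ¬t1 = ¬0 = 1
t3 = t2 ⊽ r = 1 ⊽ 1 = 0
t4 = s ⊕ t3 = 0 ⊕ 0 = 0
t5 = t4 ⊕ q = 0 ⊕ 1 = 1
So t5 = 1 as required.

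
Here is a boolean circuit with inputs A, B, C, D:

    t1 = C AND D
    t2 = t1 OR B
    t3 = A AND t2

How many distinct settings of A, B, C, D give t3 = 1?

5

t3 = A AND t2 must be 1, so both A = 1 and t2 = 1.
t2 = t1 OR B must be 1, so at least one of t1, B is 1.
Satisfying assignments:
  A=1, B=0, C=1, D=1
  A=1, B=1, C=0, D=0
  A=1, B=1, C=0, D=1
  A=1, B=1, C=1, D=0
  A=1, B=1, C=1, D=1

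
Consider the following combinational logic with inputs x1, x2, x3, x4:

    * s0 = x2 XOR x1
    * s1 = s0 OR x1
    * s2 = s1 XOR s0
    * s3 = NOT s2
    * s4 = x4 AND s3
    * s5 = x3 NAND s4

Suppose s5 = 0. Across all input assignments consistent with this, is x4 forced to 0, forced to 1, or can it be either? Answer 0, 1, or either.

1

s5 = x3 NAND s4 must be 0, so both x3 = 1 and s4 = 1.
Every assignment with s5 = 0 has x4 = 1; there are 3 such assignment(s).
  x1=0, x2=0, x3=1, x4=1
  x1=0, x2=1, x3=1, x4=1
  x1=1, x2=0, x3=1, x4=1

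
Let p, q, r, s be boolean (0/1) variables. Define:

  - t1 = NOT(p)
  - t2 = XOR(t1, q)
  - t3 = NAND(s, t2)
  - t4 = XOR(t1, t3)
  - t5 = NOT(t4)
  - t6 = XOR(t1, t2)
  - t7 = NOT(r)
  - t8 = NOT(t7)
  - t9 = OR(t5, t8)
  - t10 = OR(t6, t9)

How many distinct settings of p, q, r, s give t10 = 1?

13

t10 = OR(t6, t9) must be 1, so at least one of t6, t9 is 1.
Enumerating the 16 input combinations, 13 give t10 = 1 and 3 give t10 = 0.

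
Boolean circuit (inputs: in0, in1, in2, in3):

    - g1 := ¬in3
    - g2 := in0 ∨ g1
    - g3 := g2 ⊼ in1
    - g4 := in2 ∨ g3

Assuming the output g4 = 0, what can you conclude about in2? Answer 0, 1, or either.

g4 = in2 ∨ g3 must be 0, so both in2 = 0 and g3 = 0.
g3 = g2 ⊼ in1 must be 0, so both g2 = 1 and in1 = 1.
Every assignment with g4 = 0 has in2 = 0; there are 3 such assignment(s).
  in0=0, in1=1, in2=0, in3=0
  in0=1, in1=1, in2=0, in3=0
  in0=1, in1=1, in2=0, in3=1

0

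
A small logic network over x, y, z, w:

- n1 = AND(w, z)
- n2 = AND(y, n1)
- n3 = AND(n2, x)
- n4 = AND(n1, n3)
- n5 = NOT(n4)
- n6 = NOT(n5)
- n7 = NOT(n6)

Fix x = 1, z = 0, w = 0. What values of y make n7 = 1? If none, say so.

n7 = NOT(n6) must be 1, so n6 = 0.
Check with x = 1, z = 0, w = 0 and y=0:
n1 = AND(w, z) = AND(0, 0) = 0
n2 = AND(y, n1) = AND(0, 0) = 0
n3 = AND(n2, x) = AND(0, 1) = 0
n4 = AND(n1, n3) = AND(0, 0) = 0
n5 = NOT(n4) = NOT 0 = 1
n6 = NOT(n5) = NOT 1 = 0
n7 = NOT(n6) = NOT 0 = 1
So n7 = 1.

y=0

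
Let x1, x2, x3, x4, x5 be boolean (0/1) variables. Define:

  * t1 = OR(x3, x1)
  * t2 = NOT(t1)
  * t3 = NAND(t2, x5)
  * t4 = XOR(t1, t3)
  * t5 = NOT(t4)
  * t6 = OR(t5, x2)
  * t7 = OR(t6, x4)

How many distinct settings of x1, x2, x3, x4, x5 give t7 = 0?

1

t7 = OR(t6, x4) must be 0, so both t6 = 0 and x4 = 0.
t6 = OR(t5, x2) must be 0, so both t5 = 0 and x2 = 0.
Satisfying assignments:
  x1=0, x2=0, x3=0, x4=0, x5=0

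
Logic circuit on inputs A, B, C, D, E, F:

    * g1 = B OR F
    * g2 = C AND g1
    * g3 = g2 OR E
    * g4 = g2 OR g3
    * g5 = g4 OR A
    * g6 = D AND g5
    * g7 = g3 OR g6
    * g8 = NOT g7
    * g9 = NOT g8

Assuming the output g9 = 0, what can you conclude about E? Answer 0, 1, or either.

g9 = NOT g8 must be 0, so g8 = 1.
Every assignment with g9 = 0 has E = 0; there are 15 such assignment(s).

0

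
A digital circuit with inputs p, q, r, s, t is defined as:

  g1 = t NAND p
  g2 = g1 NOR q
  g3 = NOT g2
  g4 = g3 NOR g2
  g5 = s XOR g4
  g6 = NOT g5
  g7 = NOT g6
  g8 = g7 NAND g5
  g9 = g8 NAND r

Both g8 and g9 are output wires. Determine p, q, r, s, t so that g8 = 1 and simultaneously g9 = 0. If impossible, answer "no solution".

Check with p=1 q=0 r=1 s=0 t=1:
g1 = t NAND p = 1 NAND 1 = 0
g2 = g1 NOR q = 0 NOR 0 = 1
g3 = NOT g2 = NOT 1 = 0
g4 = g3 NOR g2 = 0 NOR 1 = 0
g5 = s XOR g4 = 0 XOR 0 = 0
g6 = NOT g5 = NOT 0 = 1
g7 = NOT g6 = NOT 1 = 0
g8 = g7 NAND g5 = 0 NAND 0 = 1
g9 = g8 NAND r = 1 NAND 1 = 0
So g8 = 1 and g9 = 0.

p=1 q=0 r=1 s=0 t=1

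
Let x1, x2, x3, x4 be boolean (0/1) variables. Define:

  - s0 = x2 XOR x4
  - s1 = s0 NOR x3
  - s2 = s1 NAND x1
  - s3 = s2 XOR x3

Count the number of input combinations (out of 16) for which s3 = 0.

s3 = s2 XOR x3 must be 0, so s2 and x3 are equal.
Enumerating the 16 input combinations, 10 give s3 = 0 and 6 give s3 = 1.

10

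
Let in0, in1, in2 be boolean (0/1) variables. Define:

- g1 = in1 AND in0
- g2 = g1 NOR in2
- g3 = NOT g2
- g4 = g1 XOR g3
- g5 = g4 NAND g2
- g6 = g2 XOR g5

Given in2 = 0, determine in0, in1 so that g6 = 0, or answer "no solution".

in0=0, in1=0

g6 = g2 XOR g5 must be 0, so g2 and g5 are equal.
Check with in2 = 0 and in0=0, in1=0:
g1 = in1 AND in0 = 0 AND 0 = 0
g2 = g1 NOR in2 = 0 NOR 0 = 1
g3 = NOT g2 = NOT 1 = 0
g4 = g1 XOR g3 = 0 XOR 0 = 0
g5 = g4 NAND g2 = 0 NAND 1 = 1
g6 = g2 XOR g5 = 1 XOR 1 = 0
So g6 = 0.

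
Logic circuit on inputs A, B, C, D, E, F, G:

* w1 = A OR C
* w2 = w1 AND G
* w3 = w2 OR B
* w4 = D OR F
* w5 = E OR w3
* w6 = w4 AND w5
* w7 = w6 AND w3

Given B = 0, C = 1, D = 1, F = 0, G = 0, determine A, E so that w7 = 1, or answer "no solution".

no solution exists

With B = 0, C = 1, D = 1, F = 0, G = 0 fixed, none of the 4 settings of A, E give w7 = 1.
For example, with A=1, E=1:
w1 = A OR C = 1 OR 1 = 1
w2 = w1 AND G = 1 AND 0 = 0
w3 = w2 OR B = 0 OR 0 = 0
w4 = D OR F = 1 OR 0 = 1
w5 = E OR w3 = 1 OR 0 = 1
w6 = w4 AND w5 = 1 AND 1 = 1
w7 = w6 AND w3 = 1 AND 0 = 0
giving w7 = 0 ≠ 1.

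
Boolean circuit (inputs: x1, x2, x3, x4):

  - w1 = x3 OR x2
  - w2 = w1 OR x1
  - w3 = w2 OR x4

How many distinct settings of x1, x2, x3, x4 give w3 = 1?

w3 = w2 OR x4 must be 1, so at least one of w2, x4 is 1.
Enumerating the 16 input combinations, 15 give w3 = 1 and 1 give w3 = 0.

15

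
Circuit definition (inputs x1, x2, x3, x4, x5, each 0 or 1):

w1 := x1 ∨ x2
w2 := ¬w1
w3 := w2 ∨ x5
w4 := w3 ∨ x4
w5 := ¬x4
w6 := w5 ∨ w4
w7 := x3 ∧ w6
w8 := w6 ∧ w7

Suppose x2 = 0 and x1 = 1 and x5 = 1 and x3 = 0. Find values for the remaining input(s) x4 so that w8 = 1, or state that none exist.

no solution exists

With x2 = 0 and x1 = 1 and x5 = 1 and x3 = 0 fixed, none of the 2 settings of x4 give w8 = 1.
For example, with x4=1:
w1 = x1 ∨ x2 = 1 ∨ 0 = 1
w2 = ¬w1 = ¬1 = 0
w3 = w2 ∨ x5 = 0 ∨ 1 = 1
w4 = w3 ∨ x4 = 1 ∨ 1 = 1
w5 = ¬x4 = ¬1 = 0
w6 = w5 ∨ w4 = 0 ∨ 1 = 1
w7 = x3 ∧ w6 = 0 ∧ 1 = 0
w8 = w6 ∧ w7 = 1 ∧ 0 = 0
giving w8 = 0 ≠ 1.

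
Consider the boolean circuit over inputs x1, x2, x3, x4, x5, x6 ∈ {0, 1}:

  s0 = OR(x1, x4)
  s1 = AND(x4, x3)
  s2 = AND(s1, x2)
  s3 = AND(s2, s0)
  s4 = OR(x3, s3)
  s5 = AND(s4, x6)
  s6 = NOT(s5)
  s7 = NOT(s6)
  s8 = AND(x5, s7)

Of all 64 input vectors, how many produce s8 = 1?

s8 = AND(x5, s7) must be 1, so both x5 = 1 and s7 = 1.
s7 = NOT(s6) must be 1, so s6 = 0.
Enumerating the 64 input combinations, 8 give s8 = 1 and 56 give s8 = 0.

8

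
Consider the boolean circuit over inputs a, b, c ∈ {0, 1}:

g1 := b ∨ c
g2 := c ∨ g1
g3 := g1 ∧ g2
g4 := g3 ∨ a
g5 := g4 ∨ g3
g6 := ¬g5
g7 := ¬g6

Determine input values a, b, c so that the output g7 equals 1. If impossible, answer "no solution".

a=0, b=1, c=0

g7 = ¬g6 must be 1, so g6 = 0.
g6 = ¬g5 must be 0, so g5 = 1.
Check with a=0, b=1, c=0:
g1 = b ∨ c = 1 ∨ 0 = 1
g2 = c ∨ g1 = 0 ∨ 1 = 1
g3 = g1 ∧ g2 = 1 ∧ 1 = 1
g4 = g3 ∨ a = 1 ∨ 0 = 1
g5 = g4 ∨ g3 = 1 ∨ 1 = 1
g6 = ¬g5 = ¬1 = 0
g7 = ¬g6 = ¬0 = 1
So g7 = 1 as required.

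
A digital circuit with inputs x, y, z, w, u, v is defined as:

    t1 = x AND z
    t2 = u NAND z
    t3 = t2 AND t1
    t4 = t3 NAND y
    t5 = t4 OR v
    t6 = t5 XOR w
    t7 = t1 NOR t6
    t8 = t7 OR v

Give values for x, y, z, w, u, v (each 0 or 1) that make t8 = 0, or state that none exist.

x=1, y=1, z=1, w=1, u=0, v=0

t8 = t7 OR v must be 0, so both t7 = 0 and v = 0.
Check with x=1, y=1, z=1, w=1, u=0, v=0:
t1 = x AND z = 1 AND 1 = 1
t2 = u NAND z = 0 NAND 1 = 1
t3 = t2 AND t1 = 1 AND 1 = 1
t4 = t3 NAND y = 1 NAND 1 = 0
t5 = t4 OR v = 0 OR 0 = 0
t6 = t5 XOR w = 0 XOR 1 = 1
t7 = t1 NOR t6 = 1 NOR 1 = 0
t8 = t7 OR v = 0 OR 0 = 0
So t8 = 0 as required.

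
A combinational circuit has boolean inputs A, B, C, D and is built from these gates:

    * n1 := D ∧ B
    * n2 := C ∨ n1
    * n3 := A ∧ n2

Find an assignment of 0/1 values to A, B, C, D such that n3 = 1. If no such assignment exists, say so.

n3 = A ∧ n2 must be 1, so both A = 1 and n2 = 1.
n2 = C ∨ n1 must be 1, so at least one of C, n1 is 1.
Check with A=1, B=1, C=0, D=1:
n1 = D ∧ B = 1 ∧ 1 = 1
n2 = C ∨ n1 = 0 ∨ 1 = 1
n3 = A ∧ n2 = 1 ∧ 1 = 1
So n3 = 1 as required.

A=1, B=1, C=0, D=1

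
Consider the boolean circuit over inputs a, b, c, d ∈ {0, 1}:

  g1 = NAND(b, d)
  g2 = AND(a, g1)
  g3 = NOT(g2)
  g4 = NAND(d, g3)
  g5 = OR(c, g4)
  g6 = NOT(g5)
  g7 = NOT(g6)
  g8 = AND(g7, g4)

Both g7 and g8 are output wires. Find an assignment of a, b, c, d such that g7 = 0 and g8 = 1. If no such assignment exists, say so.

Across all 16 input combinations, none give both g7 = 0 and g8 = 1.

no solution exists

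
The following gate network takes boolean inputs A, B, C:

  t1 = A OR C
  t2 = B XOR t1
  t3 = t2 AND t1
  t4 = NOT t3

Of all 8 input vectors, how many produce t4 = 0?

t4 = NOT t3 must be 0, so t3 = 1.
t3 = t2 AND t1 must be 1, so both t2 = 1 and t1 = 1.
Satisfying assignments:
  A=0, B=0, C=1
  A=1, B=0, C=0
  A=1, B=0, C=1

3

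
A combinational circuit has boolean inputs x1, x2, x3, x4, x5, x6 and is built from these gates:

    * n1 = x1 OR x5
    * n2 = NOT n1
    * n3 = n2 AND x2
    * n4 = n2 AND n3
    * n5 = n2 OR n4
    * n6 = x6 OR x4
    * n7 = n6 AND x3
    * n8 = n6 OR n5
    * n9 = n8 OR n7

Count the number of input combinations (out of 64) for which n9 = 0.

n9 = n8 OR n7 must be 0, so both n8 = 0 and n7 = 0.
n8 = n6 OR n5 must be 0, so both n6 = 0 and n5 = 0.
Enumerating the 64 input combinations, 12 give n9 = 0 and 52 give n9 = 1.

12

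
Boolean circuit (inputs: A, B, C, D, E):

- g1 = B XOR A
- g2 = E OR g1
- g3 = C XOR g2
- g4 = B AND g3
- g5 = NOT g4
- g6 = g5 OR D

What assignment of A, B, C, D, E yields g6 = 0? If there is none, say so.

Check with A=0 B=1 C=0 D=0 E=1:
g1 = B XOR A = 1 XOR 0 = 1
g2 = E OR g1 = 1 OR 1 = 1
g3 = C XOR g2 = 0 XOR 1 = 1
g4 = B AND g3 = 1 AND 1 = 1
g5 = NOT g4 = NOT 1 = 0
g6 = g5 OR D = 0 OR 0 = 0
So g6 = 0 as required.

A=0 B=1 C=0 D=0 E=1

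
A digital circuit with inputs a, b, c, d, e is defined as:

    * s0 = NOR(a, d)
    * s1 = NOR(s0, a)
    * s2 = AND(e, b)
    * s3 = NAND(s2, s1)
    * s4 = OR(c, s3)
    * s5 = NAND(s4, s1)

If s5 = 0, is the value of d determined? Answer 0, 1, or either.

s5 = NAND(s4, s1) must be 0, so both s4 = 1 and s1 = 1.
Every assignment with s5 = 0 has d = 1; there are 7 such assignment(s).

1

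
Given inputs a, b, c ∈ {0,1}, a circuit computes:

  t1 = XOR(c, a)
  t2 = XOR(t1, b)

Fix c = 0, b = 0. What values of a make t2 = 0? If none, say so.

a=0

t2 = XOR(t1, b) must be 0, so t1 and b are equal.
Check with c = 0, b = 0 and a=0:
t1 = XOR(c, a) = XOR(0, 0) = 0
t2 = XOR(t1, b) = XOR(0, 0) = 0
So t2 = 0.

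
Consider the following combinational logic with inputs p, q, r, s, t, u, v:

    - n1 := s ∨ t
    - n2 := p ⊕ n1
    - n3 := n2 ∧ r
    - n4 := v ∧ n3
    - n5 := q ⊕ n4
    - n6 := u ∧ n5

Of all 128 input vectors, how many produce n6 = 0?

n6 = u ∧ n5 must be 0, so at least one of u, n5 is 0.
Enumerating the 128 input combinations, 96 give n6 = 0 and 32 give n6 = 1.

96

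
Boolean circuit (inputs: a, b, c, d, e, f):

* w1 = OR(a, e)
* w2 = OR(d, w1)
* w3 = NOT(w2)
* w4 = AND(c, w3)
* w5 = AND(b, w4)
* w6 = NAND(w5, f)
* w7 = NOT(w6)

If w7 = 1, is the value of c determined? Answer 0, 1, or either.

w7 = NOT(w6) must be 1, so w6 = 0.
w6 = NAND(w5, f) must be 0, so both w5 = 1 and f = 1.
w5 = AND(b, w4) must be 1, so both b = 1 and w4 = 1.
Every assignment with w7 = 1 has c = 1; there are 1 such assignment(s).
  a=0, b=1, c=1, d=0, e=0, f=1

1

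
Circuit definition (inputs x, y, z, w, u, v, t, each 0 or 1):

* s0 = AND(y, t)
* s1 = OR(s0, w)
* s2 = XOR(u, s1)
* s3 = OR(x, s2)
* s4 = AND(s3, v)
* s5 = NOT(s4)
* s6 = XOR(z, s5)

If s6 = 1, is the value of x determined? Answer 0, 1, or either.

Both values of x occur among assignments with s6 = 1:
  x=0: x=0, y=0, z=0, w=0, u=0, v=0, t=0
  x=1: x=1, y=0, z=0, w=0, u=0, v=0, t=0

either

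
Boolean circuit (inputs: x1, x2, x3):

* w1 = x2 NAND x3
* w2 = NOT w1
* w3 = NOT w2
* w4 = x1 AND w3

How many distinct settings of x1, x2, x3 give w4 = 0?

w4 = x1 AND w3 must be 0, so at least one of x1, w3 is 0.
Satisfying assignments:
  x1=0, x2=0, x3=0
  x1=0, x2=0, x3=1
  x1=0, x2=1, x3=0
  x1=0, x2=1, x3=1
  x1=1, x2=1, x3=1

5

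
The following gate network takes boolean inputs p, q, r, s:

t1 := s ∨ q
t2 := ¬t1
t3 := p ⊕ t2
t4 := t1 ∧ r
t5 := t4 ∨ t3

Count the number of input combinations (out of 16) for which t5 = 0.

t5 = t4 ∨ t3 must be 0, so both t4 = 0 and t3 = 0.
t4 = t1 ∧ r must be 0, so at least one of t1, r is 0.
t3 = p ⊕ t2 must be 0, so p and t2 are equal.
Enumerating the 16 input combinations, 5 give t5 = 0 and 11 give t5 = 1.

5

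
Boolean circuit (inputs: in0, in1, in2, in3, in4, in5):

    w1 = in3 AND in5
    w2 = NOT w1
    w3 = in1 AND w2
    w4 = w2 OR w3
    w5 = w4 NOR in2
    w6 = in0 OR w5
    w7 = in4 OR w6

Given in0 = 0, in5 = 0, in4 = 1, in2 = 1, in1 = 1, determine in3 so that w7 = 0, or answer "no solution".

no solution exists

With in0 = 0, in5 = 0, in4 = 1, in2 = 1, in1 = 1 fixed, none of the 2 settings of in3 give w7 = 0.
For example, with in3=1:
w1 = in3 AND in5 = 1 AND 0 = 0
w2 = NOT w1 = NOT 0 = 1
w3 = in1 AND w2 = 1 AND 1 = 1
w4 = w2 OR w3 = 1 OR 1 = 1
w5 = w4 NOR in2 = 1 NOR 1 = 0
w6 = in0 OR w5 = 0 OR 0 = 0
w7 = in4 OR w6 = 1 OR 0 = 1
giving w7 = 1 ≠ 0.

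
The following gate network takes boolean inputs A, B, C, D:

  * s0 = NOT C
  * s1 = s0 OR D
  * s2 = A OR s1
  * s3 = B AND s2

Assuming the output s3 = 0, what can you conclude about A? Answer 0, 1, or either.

either

Both values of A occur among assignments with s3 = 0:
  A=0: A=0, B=0, C=0, D=0
  A=1: A=1, B=0, C=0, D=0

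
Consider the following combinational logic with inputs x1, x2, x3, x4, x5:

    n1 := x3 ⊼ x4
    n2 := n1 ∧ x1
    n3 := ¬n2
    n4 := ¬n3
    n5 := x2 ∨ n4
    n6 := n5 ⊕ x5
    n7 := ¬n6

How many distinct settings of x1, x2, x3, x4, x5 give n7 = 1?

n7 = ¬n6 must be 1, so n6 = 0.
n6 = n5 ⊕ x5 must be 0, so n5 and x5 are equal.
Enumerating the 32 input combinations, 16 give n7 = 1 and 16 give n7 = 0.

16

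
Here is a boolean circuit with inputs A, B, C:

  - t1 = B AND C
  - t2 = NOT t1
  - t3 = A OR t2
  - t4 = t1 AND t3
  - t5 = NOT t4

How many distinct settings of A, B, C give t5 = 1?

t5 = NOT t4 must be 1, so t4 = 0.
t4 = t1 AND t3 must be 0, so at least one of t1, t3 is 0.
Enumerating the 8 input combinations, 7 give t5 = 1 and 1 give t5 = 0.

7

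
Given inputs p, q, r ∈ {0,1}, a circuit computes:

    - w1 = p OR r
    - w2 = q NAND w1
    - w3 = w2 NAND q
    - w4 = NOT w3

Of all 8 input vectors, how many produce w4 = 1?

w4 = NOT w3 must be 1, so w3 = 0.
w3 = w2 NAND q must be 0, so both w2 = 1 and q = 1.
w2 = q NAND w1 must be 1, so at least one of q, w1 is 0.
Satisfying assignments:
  p=0, q=1, r=0

1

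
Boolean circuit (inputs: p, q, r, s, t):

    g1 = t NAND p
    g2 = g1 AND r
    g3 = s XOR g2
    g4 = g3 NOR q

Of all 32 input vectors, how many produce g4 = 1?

8

g4 = g3 NOR q must be 1, so both g3 = 0 and q = 0.
Enumerating the 32 input combinations, 8 give g4 = 1 and 24 give g4 = 0.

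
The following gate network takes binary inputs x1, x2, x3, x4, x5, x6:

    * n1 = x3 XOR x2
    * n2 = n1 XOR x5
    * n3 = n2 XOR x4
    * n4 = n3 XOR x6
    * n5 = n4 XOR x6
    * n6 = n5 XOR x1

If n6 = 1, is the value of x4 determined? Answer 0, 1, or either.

Both values of x4 occur among assignments with n6 = 1:
  x4=0: x1=0, x2=0, x3=0, x4=0, x5=1, x6=0
  x4=1: x1=0, x2=0, x3=0, x4=1, x5=0, x6=0

either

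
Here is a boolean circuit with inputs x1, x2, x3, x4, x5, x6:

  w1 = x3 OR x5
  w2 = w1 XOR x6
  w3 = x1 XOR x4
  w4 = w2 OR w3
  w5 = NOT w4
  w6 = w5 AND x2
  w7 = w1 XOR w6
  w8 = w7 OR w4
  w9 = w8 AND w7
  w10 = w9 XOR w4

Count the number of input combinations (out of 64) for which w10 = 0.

44

w10 = w9 XOR w4 must be 0, so w9 and w4 are equal.
Enumerating the 64 input combinations, 44 give w10 = 0 and 20 give w10 = 1.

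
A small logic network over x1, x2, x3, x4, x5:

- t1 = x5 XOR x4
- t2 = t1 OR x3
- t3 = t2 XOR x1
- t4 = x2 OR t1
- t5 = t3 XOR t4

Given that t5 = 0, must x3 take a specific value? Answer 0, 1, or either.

either

Both values of x3 occur among assignments with t5 = 0:
  x3=0: x1=0, x2=0, x3=0, x4=0, x5=0
  x3=1: x1=0, x2=0, x3=1, x4=0, x5=1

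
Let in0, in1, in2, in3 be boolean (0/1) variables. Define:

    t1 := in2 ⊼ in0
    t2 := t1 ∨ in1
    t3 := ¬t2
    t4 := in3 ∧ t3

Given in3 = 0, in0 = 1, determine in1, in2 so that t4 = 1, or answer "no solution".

no solution exists

With in3 = 0, in0 = 1 fixed, none of the 4 settings of in1, in2 give t4 = 1.
For example, with in1=0, in2=0:
t1 = in2 ⊼ in0 = 0 ⊼ 1 = 1
t2 = t1 ∨ in1 = 1 ∨ 0 = 1
t3 = ¬t2 = ¬1 = 0
t4 = in3 ∧ t3 = 0 ∧ 0 = 0
giving t4 = 0 ≠ 1.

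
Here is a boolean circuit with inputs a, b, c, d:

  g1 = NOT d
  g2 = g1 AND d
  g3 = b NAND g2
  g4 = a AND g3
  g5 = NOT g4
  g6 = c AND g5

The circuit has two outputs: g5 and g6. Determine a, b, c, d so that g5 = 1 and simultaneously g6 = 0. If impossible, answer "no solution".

Check with a=0, b=1, c=0, d=1:
g1 = NOT d = NOT 1 = 0
g2 = g1 AND d = 0 AND 1 = 0
g3 = b NAND g2 = 1 NAND 0 = 1
g4 = a AND g3 = 0 AND 1 = 0
g5 = NOT g4 = NOT 0 = 1
g6 = c AND g5 = 0 AND 1 = 0
So g5 = 1 and g6 = 0.

a=0, b=1, c=0, d=1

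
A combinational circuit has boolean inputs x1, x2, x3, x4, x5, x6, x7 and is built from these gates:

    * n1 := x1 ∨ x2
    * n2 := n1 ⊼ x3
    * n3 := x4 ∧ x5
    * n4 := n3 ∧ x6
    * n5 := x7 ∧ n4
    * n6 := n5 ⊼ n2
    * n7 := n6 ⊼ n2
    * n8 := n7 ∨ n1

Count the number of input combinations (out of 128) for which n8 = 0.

30

n8 = n7 ∨ n1 must be 0, so both n7 = 0 and n1 = 0.
Enumerating the 128 input combinations, 30 give n8 = 0 and 98 give n8 = 1.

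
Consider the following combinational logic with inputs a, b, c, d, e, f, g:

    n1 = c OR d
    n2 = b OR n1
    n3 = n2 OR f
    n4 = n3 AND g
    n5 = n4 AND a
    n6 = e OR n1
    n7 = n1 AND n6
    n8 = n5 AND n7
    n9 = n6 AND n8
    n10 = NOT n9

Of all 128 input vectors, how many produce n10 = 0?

n10 = NOT n9 must be 0, so n9 = 1.
Enumerating the 128 input combinations, 24 give n10 = 0 and 104 give n10 = 1.

24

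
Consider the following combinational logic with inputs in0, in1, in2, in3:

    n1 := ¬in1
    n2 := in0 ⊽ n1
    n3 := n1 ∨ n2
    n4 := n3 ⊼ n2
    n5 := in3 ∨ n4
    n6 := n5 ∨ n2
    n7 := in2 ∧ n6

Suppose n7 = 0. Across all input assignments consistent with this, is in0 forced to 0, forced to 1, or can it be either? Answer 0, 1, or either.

Both values of in0 occur among assignments with n7 = 0:
  in0=0: in0=0, in1=0, in2=0, in3=0
  in0=1: in0=1, in1=0, in2=0, in3=0

either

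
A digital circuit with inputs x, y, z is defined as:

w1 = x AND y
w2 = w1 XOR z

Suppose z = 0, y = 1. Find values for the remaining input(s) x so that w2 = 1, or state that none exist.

x=1

w2 = w1 XOR z must be 1, so w1 and z differ.
Check with z = 0, y = 1 and x=1:
w1 = x AND y = 1 AND 1 = 1
w2 = w1 XOR z = 1 XOR 0 = 1
So w2 = 1.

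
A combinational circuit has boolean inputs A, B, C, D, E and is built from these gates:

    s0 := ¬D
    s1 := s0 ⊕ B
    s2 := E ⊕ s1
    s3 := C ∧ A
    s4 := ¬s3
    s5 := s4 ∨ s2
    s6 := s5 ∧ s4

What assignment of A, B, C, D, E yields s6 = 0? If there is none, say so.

A=1 B=1 C=1 D=1 E=1

Check with A=1 B=1 C=1 D=1 E=1:
s0 = ¬D = ¬1 = 0
s1 = s0 ⊕ B = 0 ⊕ 1 = 1
s2 = E ⊕ s1 = 1 ⊕ 1 = 0
s3 = C ∧ A = 1 ∧ 1 = 1
s4 = ¬s3 = ¬1 = 0
s5 = s4 ∨ s2 = 0 ∨ 0 = 0
s6 = s5 ∧ s4 = 0 ∧ 0 = 0
So s6 = 0 as required.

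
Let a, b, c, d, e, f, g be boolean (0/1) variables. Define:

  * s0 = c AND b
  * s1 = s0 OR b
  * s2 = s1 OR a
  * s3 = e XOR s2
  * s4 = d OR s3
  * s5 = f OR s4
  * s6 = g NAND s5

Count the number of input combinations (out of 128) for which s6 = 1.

s6 = g NAND s5 must be 1, so at least one of g, s5 is 0.
Enumerating the 128 input combinations, 72 give s6 = 1 and 56 give s6 = 0.

72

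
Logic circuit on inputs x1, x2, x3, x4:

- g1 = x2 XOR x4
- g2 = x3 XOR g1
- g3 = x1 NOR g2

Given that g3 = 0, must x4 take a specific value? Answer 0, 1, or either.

Both values of x4 occur among assignments with g3 = 0:
  x4=0: x1=0, x2=0, x3=1, x4=0
  x4=1: x1=0, x2=0, x3=0, x4=1

either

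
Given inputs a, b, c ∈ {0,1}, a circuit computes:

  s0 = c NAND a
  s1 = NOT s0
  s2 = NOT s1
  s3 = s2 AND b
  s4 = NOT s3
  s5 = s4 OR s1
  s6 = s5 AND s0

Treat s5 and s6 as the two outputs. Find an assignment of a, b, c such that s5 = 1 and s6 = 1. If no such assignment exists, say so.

a=1, b=0, c=0

Check with a=1, b=0, c=0:
s0 = c NAND a = 0 NAND 1 = 1
s1 = NOT s0 = NOT 1 = 0
s2 = NOT s1 = NOT 0 = 1
s3 = s2 AND b = 1 AND 0 = 0
s4 = NOT s3 = NOT 0 = 1
s5 = s4 OR s1 = 1 OR 0 = 1
s6 = s5 AND s0 = 1 AND 1 = 1
So s5 = 1 and s6 = 1.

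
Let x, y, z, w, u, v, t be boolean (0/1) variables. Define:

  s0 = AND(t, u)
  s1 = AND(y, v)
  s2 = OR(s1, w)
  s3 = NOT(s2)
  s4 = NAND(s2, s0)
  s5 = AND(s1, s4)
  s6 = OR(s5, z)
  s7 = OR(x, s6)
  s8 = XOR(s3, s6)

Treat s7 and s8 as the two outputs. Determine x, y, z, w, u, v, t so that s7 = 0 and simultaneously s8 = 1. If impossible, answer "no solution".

x=0, y=0, z=0, w=0, u=1, v=1, t=1

Check with x=0, y=0, z=0, w=0, u=1, v=1, t=1:
s0 = AND(t, u) = AND(1, 1) = 1
s1 = AND(y, v) = AND(0, 1) = 0
s2 = OR(s1, w) = OR(0, 0) = 0
s3 = NOT(s2) = NOT 0 = 1
s4 = NAND(s2, s0) = NAND(0, 1) = 1
s5 = AND(s1, s4) = AND(0, 1) = 0
s6 = OR(s5, z) = OR(0, 0) = 0
s7 = OR(x, s6) = OR(0, 0) = 0
s8 = XOR(s3, s6) = XOR(1, 0) = 1
So s7 = 0 and s8 = 1.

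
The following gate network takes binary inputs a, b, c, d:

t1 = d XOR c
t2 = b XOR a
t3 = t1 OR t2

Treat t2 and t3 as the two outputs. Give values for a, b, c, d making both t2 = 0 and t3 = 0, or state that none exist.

a=0, b=0, c=1, d=1

Check with a=0, b=0, c=1, d=1:
t1 = d XOR c = 1 XOR 1 = 0
t2 = b XOR a = 0 XOR 0 = 0
t3 = t1 OR t2 = 0 OR 0 = 0
So t2 = 0 and t3 = 0.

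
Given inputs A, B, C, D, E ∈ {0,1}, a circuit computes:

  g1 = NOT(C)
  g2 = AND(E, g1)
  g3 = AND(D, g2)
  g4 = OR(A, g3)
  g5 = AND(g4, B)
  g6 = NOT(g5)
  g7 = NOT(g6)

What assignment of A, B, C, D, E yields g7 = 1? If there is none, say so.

Check with A=1, B=1, C=1, D=0, E=0:
g1 = NOT(C) = NOT 1 = 0
g2 = AND(E, g1) = AND(0, 0) = 0
g3 = AND(D, g2) = AND(0, 0) = 0
g4 = OR(A, g3) = OR(1, 0) = 1
g5 = AND(g4, B) = AND(1, 1) = 1
g6 = NOT(g5) = NOT 1 = 0
g7 = NOT(g6) = NOT 0 = 1
So g7 = 1 as required.

A=1, B=1, C=1, D=0, E=0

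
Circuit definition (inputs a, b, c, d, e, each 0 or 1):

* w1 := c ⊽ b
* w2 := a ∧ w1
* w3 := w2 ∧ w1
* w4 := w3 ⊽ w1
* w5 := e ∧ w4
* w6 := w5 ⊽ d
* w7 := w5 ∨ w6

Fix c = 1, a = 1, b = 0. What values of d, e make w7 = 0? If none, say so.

d=1, e=0

w7 = w5 ∨ w6 must be 0, so both w5 = 0 and w6 = 0.
Check with c = 1, a = 1, b = 0 and d=1, e=0:
w1 = c ⊽ b = 1 ⊽ 0 = 0
w2 = a ∧ w1 = 1 ∧ 0 = 0
w3 = w2 ∧ w1 = 0 ∧ 0 = 0
w4 = w3 ⊽ w1 = 0 ⊽ 0 = 1
w5 = e ∧ w4 = 0 ∧ 1 = 0
w6 = w5 ⊽ d = 0 ⊽ 1 = 0
w7 = w5 ∨ w6 = 0 ∨ 0 = 0
So w7 = 0.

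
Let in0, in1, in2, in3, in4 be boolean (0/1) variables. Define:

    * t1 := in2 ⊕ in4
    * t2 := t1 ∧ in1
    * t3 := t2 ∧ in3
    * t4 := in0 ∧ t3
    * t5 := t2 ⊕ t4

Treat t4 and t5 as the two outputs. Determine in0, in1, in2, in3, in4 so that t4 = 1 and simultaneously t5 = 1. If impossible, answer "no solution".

Across all 32 input combinations, none give both t4 = 1 and t5 = 1.

no solution exists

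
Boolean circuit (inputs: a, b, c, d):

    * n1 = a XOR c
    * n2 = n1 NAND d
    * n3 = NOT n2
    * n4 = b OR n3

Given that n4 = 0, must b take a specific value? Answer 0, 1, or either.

n4 = b OR n3 must be 0, so both b = 0 and n3 = 0.
n3 = NOT n2 must be 0, so n2 = 1.
n2 = n1 NAND d must be 1, so at least one of n1, d is 0.
Every assignment with n4 = 0 has b = 0; there are 6 such assignment(s).

0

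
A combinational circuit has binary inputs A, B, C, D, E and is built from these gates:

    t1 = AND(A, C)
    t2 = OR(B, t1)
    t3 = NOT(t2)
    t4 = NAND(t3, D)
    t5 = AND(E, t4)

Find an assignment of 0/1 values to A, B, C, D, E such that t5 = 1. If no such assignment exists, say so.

A=0, B=1, C=0, D=1, E=1

Check with A=0, B=1, C=0, D=1, E=1:
t1 = AND(A, C) = AND(0, 0) = 0
t2 = OR(B, t1) = OR(1, 0) = 1
t3 = NOT(t2) = NOT 1 = 0
t4 = NAND(t3, D) = NAND(0, 1) = 1
t5 = AND(E, t4) = AND(1, 1) = 1
So t5 = 1 as required.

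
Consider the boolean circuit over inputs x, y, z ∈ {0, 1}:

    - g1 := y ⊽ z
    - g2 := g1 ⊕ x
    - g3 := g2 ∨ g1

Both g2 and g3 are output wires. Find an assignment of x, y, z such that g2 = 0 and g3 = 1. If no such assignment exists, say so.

x=1 y=0 z=0

Check with x=1 y=0 z=0:
g1 = y ⊽ z = 0 ⊽ 0 = 1
g2 = g1 ⊕ x = 1 ⊕ 1 = 0
g3 = g2 ∨ g1 = 0 ∨ 1 = 1
So g2 = 0 and g3 = 1.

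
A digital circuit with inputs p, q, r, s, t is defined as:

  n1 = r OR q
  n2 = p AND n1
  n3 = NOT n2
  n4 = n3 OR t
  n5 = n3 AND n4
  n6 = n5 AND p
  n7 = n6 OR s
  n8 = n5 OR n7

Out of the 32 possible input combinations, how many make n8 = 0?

6

n8 = n5 OR n7 must be 0, so both n5 = 0 and n7 = 0.
n5 = n3 AND n4 must be 0, so at least one of n3, n4 is 0.
n7 = n6 OR s must be 0, so both n6 = 0 and s = 0.
Satisfying assignments:
  p=1, q=0, r=1, s=0, t=0
  p=1, q=0, r=1, s=0, t=1
  p=1, q=1, r=0, s=0, t=0
  p=1, q=1, r=0, s=0, t=1
  p=1, q=1, r=1, s=0, t=0
  p=1, q=1, r=1, s=0, t=1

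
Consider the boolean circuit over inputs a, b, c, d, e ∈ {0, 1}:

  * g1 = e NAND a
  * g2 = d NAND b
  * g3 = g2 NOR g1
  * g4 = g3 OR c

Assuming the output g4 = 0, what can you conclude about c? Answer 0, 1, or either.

g4 = g3 OR c must be 0, so both g3 = 0 and c = 0.
g3 = g2 NOR g1 must be 0, so at least one of g2, g1 is 1.
Every assignment with g4 = 0 has c = 0; there are 15 such assignment(s).

0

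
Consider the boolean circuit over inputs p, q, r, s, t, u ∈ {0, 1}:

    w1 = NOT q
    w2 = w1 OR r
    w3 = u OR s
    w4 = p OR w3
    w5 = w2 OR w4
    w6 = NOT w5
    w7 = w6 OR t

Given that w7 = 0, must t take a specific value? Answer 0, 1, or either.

0

w7 = w6 OR t must be 0, so both w6 = 0 and t = 0.
w6 = NOT w5 must be 0, so w5 = 1.
Every assignment with w7 = 0 has t = 0; there are 31 such assignment(s).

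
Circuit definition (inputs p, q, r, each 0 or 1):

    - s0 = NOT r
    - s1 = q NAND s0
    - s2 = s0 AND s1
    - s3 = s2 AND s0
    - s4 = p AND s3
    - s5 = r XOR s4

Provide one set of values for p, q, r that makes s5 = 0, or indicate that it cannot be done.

p=1, q=1, r=0

Check with p=1, q=1, r=0:
s0 = NOT r = NOT 0 = 1
s1 = q NAND s0 = 1 NAND 1 = 0
s2 = s0 AND s1 = 1 AND 0 = 0
s3 = s2 AND s0 = 0 AND 1 = 0
s4 = p AND s3 = 1 AND 0 = 0
s5 = r XOR s4 = 0 XOR 0 = 0
So s5 = 0 as required.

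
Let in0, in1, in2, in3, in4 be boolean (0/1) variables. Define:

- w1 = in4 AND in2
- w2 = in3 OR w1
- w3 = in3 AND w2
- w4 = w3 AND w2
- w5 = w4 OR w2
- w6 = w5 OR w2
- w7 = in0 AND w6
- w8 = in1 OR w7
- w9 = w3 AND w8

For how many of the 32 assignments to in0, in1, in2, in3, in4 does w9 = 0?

20

w9 = w3 AND w8 must be 0, so at least one of w3, w8 is 0.
Enumerating the 32 input combinations, 20 give w9 = 0 and 12 give w9 = 1.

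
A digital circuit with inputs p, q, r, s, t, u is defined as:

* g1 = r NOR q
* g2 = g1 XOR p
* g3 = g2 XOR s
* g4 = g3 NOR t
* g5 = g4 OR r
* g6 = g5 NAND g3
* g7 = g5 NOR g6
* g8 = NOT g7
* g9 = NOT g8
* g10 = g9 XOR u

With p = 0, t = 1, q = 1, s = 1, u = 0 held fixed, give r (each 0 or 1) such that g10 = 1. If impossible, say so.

no solution exists

With p = 0, t = 1, q = 1, s = 1, u = 0 fixed, none of the 2 settings of r give g10 = 1.
For example, with r=1:
g1 = r NOR q = 1 NOR 1 = 0
g2 = g1 XOR p = 0 XOR 0 = 0
g3 = g2 XOR s = 0 XOR 1 = 1
g4 = g3 NOR t = 1 NOR 1 = 0
g5 = g4 OR r = 0 OR 1 = 1
g6 = g5 NAND g3 = 1 NAND 1 = 0
g7 = g5 NOR g6 = 1 NOR 0 = 0
g8 = NOT g7 = NOT 0 = 1
g9 = NOT g8 = NOT 1 = 0
g10 = g9 XOR u = 0 XOR 0 = 0
giving g10 = 0 ≠ 1.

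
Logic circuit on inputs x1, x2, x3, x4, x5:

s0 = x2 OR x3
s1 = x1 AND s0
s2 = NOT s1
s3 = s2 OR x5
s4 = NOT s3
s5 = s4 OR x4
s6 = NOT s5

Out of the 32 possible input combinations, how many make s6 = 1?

13

s6 = NOT s5 must be 1, so s5 = 0.
s5 = s4 OR x4 must be 0, so both s4 = 0 and x4 = 0.
Enumerating the 32 input combinations, 13 give s6 = 1 and 19 give s6 = 0.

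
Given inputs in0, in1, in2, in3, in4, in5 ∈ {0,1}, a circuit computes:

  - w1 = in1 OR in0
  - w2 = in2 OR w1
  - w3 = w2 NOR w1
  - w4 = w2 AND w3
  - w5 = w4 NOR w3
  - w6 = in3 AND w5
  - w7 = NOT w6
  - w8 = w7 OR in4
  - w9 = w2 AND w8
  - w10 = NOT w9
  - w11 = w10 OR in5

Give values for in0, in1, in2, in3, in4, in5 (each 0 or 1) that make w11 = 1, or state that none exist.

in0=0, in1=0, in2=0, in3=1, in4=1, in5=0

w11 = w10 OR in5 must be 1, so at least one of w10, in5 is 1.
Check with in0=0, in1=0, in2=0, in3=1, in4=1, in5=0:
w1 = in1 OR in0 = 0 OR 0 = 0
w2 = in2 OR w1 = 0 OR 0 = 0
w3 = w2 NOR w1 = 0 NOR 0 = 1
w4 = w2 AND w3 = 0 AND 1 = 0
w5 = w4 NOR w3 = 0 NOR 1 = 0
w6 = in3 AND w5 = 1 AND 0 = 0
w7 = NOT w6 = NOT 0 = 1
w8 = w7 OR in4 = 1 OR 1 = 1
w9 = w2 AND w8 = 0 AND 1 = 0
w10 = NOT w9 = NOT 0 = 1
w11 = w10 OR in5 = 1 OR 0 = 1
So w11 = 1 as required.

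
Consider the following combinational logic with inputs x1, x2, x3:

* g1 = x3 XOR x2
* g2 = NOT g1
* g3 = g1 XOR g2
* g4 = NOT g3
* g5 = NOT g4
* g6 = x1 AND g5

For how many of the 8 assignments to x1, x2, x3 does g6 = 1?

g6 = x1 AND g5 must be 1, so both x1 = 1 and g5 = 1.
g5 = NOT g4 must be 1, so g4 = 0.
g4 = NOT g3 must be 0, so g3 = 1.
Satisfying assignments:
  x1=1, x2=0, x3=0
  x1=1, x2=0, x3=1
  x1=1, x2=1, x3=0
  x1=1, x2=1, x3=1

4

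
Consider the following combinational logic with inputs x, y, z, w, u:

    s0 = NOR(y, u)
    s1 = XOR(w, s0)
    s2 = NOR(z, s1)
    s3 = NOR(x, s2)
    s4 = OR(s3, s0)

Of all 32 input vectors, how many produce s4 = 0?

15

s4 = OR(s3, s0) must be 0, so both s3 = 0 and s0 = 0.
s3 = NOR(x, s2) must be 0, so at least one of x, s2 is 1.
Enumerating the 32 input combinations, 15 give s4 = 0 and 17 give s4 = 1.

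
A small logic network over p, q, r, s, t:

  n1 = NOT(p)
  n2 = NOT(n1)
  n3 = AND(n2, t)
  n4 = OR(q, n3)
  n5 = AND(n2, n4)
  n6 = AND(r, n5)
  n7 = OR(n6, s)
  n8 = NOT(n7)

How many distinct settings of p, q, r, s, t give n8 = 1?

n8 = NOT(n7) must be 1, so n7 = 0.
Enumerating the 32 input combinations, 13 give n8 = 1 and 19 give n8 = 0.

13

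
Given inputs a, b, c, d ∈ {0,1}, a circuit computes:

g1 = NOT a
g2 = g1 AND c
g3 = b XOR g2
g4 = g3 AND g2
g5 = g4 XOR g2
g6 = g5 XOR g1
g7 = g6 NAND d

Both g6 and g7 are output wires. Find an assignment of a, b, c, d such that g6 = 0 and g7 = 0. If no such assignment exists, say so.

Across all 16 input combinations, none give both g6 = 0 and g7 = 0.

no solution exists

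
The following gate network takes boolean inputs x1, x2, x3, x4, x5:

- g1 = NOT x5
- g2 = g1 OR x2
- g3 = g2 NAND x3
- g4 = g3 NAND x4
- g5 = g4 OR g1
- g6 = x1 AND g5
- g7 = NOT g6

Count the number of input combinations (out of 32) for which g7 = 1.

19

g7 = NOT g6 must be 1, so g6 = 0.
g6 = x1 AND g5 must be 0, so at least one of x1, g5 is 0.
Enumerating the 32 input combinations, 19 give g7 = 1 and 13 give g7 = 0.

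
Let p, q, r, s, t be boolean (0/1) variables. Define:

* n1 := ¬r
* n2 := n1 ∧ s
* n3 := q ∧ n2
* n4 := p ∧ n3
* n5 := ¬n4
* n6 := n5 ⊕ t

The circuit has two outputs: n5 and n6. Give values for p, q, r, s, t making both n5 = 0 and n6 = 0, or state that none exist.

p=1 q=1 r=0 s=1 t=0

Check with p=1 q=1 r=0 s=1 t=0:
n1 = ¬r = ¬0 = 1
n2 = n1 ∧ s = 1 ∧ 1 = 1
n3 = q ∧ n2 = 1 ∧ 1 = 1
n4 = p ∧ n3 = 1 ∧ 1 = 1
n5 = ¬n4 = ¬1 = 0
n6 = n5 ⊕ t = 0 ⊕ 0 = 0
So n5 = 0 and n6 = 0.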